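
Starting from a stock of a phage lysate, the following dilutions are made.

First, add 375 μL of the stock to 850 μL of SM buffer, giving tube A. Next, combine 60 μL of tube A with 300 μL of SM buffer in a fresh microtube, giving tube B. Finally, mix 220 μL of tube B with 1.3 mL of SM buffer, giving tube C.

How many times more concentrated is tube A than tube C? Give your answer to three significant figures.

Step 1: 375 μL + 850 μL = 1225 μL total → factor 1225/375 = 3.2667
Step 2: 60 μL + 300 μL = 360 μL total → factor 360/60 = 6
Step 3: 220 μL + 1.3 mL = 1520 μL total → factor 1520/220 = 6.9091
Dilution factor to tube A = 3.2667; to tube C = 135.42
[tube A]/[tube C] = (factor to tube C)/(factor to tube A) = 135.42/3.2667 = 41.5

41.5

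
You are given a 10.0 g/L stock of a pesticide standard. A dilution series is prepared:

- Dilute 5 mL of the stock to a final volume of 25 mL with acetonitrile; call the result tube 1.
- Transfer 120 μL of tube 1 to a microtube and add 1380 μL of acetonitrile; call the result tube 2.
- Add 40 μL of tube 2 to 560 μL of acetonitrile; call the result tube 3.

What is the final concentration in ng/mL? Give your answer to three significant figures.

1.07 × 10^4 ng/mL

Step 1: 5 mL brought to 25 mL → factor 25/5 = 5
Step 2: 120 μL + 1380 μL = 1500 μL total → factor 1500/120 = 12.5
Step 3: 40 μL + 560 μL = 600 μL total → factor 600/40 = 15
Overall dilution factor = 5 × 12.5 × 15 = 937.5
Final = 10.0 g/L / 937.5 = 0.01067 g/L = 1.07 × 10^4 ng/mL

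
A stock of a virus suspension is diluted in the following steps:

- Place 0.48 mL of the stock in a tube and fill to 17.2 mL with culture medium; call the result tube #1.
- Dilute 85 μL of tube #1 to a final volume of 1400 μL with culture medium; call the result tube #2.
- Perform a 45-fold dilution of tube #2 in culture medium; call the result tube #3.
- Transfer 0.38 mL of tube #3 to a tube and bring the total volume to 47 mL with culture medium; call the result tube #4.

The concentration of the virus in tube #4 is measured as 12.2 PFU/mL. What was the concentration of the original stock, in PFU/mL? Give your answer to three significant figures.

Step 1: 0.48 mL brought to 17.2 mL → factor 17.2/0.48 = 35.833
Step 2: 85 μL brought to 1400 μL → factor 1400/85 = 16.471
Step 3: 45-fold → factor 45
Step 4: 0.38 mL brought to 47 mL → factor 47/0.38 = 123.68
Overall dilution factor = 35.833 × 16.471 × 45 × 123.68 = 3.2849 × 10^6
Stock = 12.2 PFU/mL × 3.2849 × 10^6 = 4.01 × 10^7 PFU/mL

4.01 × 10^7 PFU/mL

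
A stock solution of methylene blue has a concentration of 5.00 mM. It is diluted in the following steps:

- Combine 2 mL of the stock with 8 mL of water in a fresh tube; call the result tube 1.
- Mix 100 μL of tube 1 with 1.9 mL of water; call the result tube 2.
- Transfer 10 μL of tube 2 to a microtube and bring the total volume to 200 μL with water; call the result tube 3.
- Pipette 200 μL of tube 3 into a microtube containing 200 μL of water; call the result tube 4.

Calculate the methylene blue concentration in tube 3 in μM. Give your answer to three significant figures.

2.50 μM

Step 1: 2 mL + 8 mL = 10 mL total → factor 10/2 = 5
Step 2: 100 μL + 1.9 mL = 2000 μL total → factor 2000/100 = 20
Step 3: 10 μL brought to 200 μL → factor 200/10 = 20
Dilution factor through tube 3 = 5 × 20 × 20 = 2000
[tube 3] = 5.00 mM / 2000 = 0.002500 mM = 2.50 μM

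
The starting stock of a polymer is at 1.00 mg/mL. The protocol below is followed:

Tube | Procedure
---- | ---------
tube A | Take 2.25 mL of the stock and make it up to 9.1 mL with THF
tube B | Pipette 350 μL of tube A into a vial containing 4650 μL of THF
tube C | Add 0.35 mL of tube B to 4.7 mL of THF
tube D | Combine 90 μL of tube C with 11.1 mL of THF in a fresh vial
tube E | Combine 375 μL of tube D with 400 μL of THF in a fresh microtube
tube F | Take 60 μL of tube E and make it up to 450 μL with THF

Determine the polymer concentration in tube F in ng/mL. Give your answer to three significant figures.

Step 1: 2.25 mL brought to 9.1 mL → factor 9.1/2.25 = 4.0444
Step 2: 350 μL + 4650 μL = 5000 μL total → factor 5000/350 = 14.286
Step 3: 0.35 mL + 4.7 mL = 5.05 mL total → factor 5.05/0.35 = 14.429
Step 4: 90 μL + 11.1 mL = 11190 μL total → factor 11190/90 = 124.33
Step 5: 375 μL + 400 μL = 775 μL total → factor 775/375 = 2.0667
Step 6: 60 μL brought to 450 μL → factor 450/60 = 7.5
Overall dilution factor = 4.0444 × 14.286 × 14.429 × 124.33 × 2.0667 × 7.5 = 1.6066 × 10^6
Final = 1.00 mg/mL / 1.6066 × 10^6 = 6.224 × 10^-7 mg/mL = 0.622 ng/mL

0.622 ng/mL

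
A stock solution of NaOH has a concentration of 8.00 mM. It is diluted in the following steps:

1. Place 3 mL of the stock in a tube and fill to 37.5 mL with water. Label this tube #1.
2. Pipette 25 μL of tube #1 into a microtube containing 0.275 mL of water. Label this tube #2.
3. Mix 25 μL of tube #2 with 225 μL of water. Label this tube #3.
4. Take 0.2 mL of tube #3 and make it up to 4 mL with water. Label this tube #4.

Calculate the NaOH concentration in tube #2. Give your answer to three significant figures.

0.0533 mM

Step 1: 3 mL brought to 37.5 mL → factor 37.5/3 = 12.5
Step 2: 25 μL + 0.275 mL = 300 μL total → factor 300/25 = 12
Dilution factor through tube #2 = 12.5 × 12 = 150
[tube #2] = 8.00 mM / 150 = 0.0533 mM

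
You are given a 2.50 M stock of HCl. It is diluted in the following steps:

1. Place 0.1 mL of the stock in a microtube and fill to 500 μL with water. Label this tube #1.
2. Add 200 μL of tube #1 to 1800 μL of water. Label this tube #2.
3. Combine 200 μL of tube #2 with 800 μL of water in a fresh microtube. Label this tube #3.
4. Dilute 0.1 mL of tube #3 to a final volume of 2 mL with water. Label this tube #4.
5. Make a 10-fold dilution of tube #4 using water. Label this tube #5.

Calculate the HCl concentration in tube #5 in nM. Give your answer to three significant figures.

Step 1: 0.1 mL brought to 500 μL → factor 0.5/0.1 = 5
Step 2: 200 μL + 1800 μL = 2000 μL total → factor 2000/200 = 10
Step 3: 200 μL + 800 μL = 1000 μL total → factor 1000/200 = 5
Step 4: 0.1 mL brought to 2 mL → factor 2/0.1 = 20
Step 5: 10-fold → factor 10
Dilution factor through tube #5 = 5 × 10 × 5 × 20 × 10 = 50000
[tube #5] = 2.50 M / 50000 = 5.000 × 10^-5 M = 5.00 × 10^4 nM

5.00 × 10^4 nM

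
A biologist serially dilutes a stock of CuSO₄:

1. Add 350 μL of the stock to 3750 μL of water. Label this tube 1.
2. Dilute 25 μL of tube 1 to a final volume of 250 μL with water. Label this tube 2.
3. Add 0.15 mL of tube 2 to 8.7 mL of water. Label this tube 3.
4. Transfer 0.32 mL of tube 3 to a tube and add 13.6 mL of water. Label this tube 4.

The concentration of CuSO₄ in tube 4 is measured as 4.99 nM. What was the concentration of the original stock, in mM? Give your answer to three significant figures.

1.50 mM

Step 1: 350 μL + 3750 μL = 4100 μL total → factor 4100/350 = 11.714
Step 2: 25 μL brought to 250 μL → factor 250/25 = 10
Step 3: 0.15 mL + 8.7 mL = 8.85 mL total → factor 8.85/0.15 = 59
Step 4: 0.32 mL + 13.6 mL = 13.92 mL total → factor 13.92/0.32 = 43.5
Overall dilution factor = 11.714 × 10 × 59 × 43.5 = 3.0065 × 10^5
Stock = 4.99 nM × 3.0065 × 10^5 = 1.500 × 10^6 nM = 1.50 mM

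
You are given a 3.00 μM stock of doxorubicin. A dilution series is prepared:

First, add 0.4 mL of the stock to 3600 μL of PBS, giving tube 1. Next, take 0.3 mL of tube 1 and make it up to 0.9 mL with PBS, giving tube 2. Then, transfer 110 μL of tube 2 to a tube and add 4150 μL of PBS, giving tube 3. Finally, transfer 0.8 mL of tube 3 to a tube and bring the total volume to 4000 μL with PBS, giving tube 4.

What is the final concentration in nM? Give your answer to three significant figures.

Step 1: 0.4 mL + 3600 μL = 4 mL total → factor 4/0.4 = 10
Step 2: 0.3 mL brought to 0.9 mL → factor 0.9/0.3 = 3
Step 3: 110 μL + 4150 μL = 4260 μL total → factor 4260/110 = 38.727
Step 4: 0.8 mL brought to 4000 μL → factor 4/0.8 = 5
Overall dilution factor = 10 × 3 × 38.727 × 5 = 5809.1
Final = 3.00 μM / 5809.1 = 0.0005164 μM = 0.516 nM

0.516 nM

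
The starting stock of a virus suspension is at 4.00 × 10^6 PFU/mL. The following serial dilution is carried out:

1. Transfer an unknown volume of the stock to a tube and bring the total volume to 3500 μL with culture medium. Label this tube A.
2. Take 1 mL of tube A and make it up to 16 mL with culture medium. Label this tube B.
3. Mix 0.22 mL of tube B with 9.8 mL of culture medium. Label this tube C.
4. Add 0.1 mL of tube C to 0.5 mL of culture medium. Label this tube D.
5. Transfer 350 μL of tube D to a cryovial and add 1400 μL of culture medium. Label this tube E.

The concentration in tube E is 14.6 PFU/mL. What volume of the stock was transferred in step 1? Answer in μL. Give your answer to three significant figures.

279 μL

Step 1: v brought to 3500 μL → factor = 3500 μL/v
Step 2: 1 mL brought to 16 mL → factor 16/1 = 16
Step 3: 0.22 mL + 9.8 mL = 10.02 mL total → factor 10.02/0.22 = 45.545
Step 4: 0.1 mL + 0.5 mL = 0.6 mL total → factor 0.6/0.1 = 6
Step 5: 350 μL + 1400 μL = 1750 μL total → factor 1750/350 = 5
Product of known-step factors = 21862
Overall factor = 4.00 × 10^6 PFU/mL / (14.6 PFU/mL) = 2.7397 × 10^5
Step-1 factor = 2.7397 × 10^5 / 21862 = 12.532
v = 3500 μL / 12.532 = 279 μL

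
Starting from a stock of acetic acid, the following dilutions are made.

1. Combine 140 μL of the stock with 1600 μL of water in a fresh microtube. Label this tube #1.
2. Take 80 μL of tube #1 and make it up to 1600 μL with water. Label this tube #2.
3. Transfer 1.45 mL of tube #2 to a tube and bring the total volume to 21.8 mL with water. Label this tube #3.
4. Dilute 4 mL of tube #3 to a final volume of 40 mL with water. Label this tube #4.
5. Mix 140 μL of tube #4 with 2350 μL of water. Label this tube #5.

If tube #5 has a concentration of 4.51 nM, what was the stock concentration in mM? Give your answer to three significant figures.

3.00 mM

Step 1: 140 μL + 1600 μL = 1740 μL total → factor 1740/140 = 12.429
Step 2: 80 μL brought to 1600 μL → factor 1600/80 = 20
Step 3: 1.45 mL brought to 21.8 mL → factor 21.8/1.45 = 15.034
Step 4: 4 mL brought to 40 mL → factor 40/4 = 10
Step 5: 140 μL + 2350 μL = 2490 μL total → factor 2490/140 = 17.786
Overall dilution factor = 12.429 × 20 × 15.034 × 10 × 17.786 = 6.6468 × 10^5
Stock = 4.51 nM × 6.6468 × 10^5 = 2.998 × 10^6 nM = 3.00 mM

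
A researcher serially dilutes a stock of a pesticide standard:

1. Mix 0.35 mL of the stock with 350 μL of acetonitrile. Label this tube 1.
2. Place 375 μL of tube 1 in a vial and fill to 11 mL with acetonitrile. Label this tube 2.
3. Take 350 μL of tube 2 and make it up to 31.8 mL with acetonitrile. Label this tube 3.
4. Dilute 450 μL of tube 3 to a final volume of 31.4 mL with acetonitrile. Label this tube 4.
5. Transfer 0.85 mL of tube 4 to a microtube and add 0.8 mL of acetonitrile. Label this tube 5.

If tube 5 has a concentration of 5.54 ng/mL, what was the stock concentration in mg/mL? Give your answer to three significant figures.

Step 1: 0.35 mL + 350 μL = 0.7 mL total → factor 0.7/0.35 = 2
Step 2: 375 μL brought to 11 mL → factor 11000/375 = 29.333
Step 3: 350 μL brought to 31.8 mL → factor 31800/350 = 90.857
Step 4: 450 μL brought to 31.4 mL → factor 31400/450 = 69.778
Step 5: 0.85 mL + 0.8 mL = 1.65 mL total → factor 1.65/0.85 = 1.9412
Overall dilution factor = 2 × 29.333 × 90.857 × 69.778 × 1.9412 = 7.2199 × 10^5
Stock = 5.54 ng/mL × 7.2199 × 10^5 = 4.000 × 10^6 ng/mL = 4.00 mg/mL

4.00 mg/mL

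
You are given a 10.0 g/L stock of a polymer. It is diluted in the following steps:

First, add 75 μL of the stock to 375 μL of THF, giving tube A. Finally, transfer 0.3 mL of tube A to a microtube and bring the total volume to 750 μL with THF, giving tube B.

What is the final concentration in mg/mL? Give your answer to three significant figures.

0.667 mg/mL

Step 1: 75 μL + 375 μL = 450 μL total → factor 450/75 = 6
Step 2: 0.3 mL brought to 750 μL → factor 0.75/0.3 = 2.5
Overall dilution factor = 6 × 2.5 = 15
Final = 10.0 g/L / 15 = 0.6667 g/L = 0.667 mg/mL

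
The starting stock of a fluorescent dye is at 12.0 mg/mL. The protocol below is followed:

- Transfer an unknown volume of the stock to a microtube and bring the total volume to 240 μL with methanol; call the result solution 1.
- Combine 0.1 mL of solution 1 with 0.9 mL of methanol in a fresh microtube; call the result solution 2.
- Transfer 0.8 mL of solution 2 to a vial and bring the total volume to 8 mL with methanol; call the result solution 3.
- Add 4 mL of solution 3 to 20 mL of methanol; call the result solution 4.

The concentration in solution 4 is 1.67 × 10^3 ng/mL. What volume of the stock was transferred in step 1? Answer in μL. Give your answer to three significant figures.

20.0 μL

Step 1: v brought to 240 μL → factor = 240 μL/v
Step 2: 0.1 mL + 0.9 mL = 1 mL total → factor 1/0.1 = 10
Step 3: 0.8 mL brought to 8 mL → factor 8/0.8 = 10
Step 4: 4 mL + 20 mL = 24 mL total → factor 24/4 = 6
Product of known-step factors = 600
Overall factor = 12.0 mg/mL / (1.67 × 10^3 ng/mL) = 7185.6
Step-1 factor = 7185.6 / 600 = 11.976
v = 240 μL / 11.976 = 20.0 μL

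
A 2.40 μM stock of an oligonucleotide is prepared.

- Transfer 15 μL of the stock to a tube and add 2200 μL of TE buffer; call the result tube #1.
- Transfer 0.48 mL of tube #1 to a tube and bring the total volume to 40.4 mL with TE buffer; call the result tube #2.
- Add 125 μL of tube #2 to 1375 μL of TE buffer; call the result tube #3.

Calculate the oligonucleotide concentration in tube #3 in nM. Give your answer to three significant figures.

Step 1: 15 μL + 2200 μL = 2215 μL total → factor 2215/15 = 147.67
Step 2: 0.48 mL brought to 40.4 mL → factor 40.4/0.48 = 84.167
Step 3: 125 μL + 1375 μL = 1500 μL total → factor 1500/125 = 12
Dilution factor through tube #3 = 147.67 × 84.167 × 12 = 1.4914 × 10^5
[tube #3] = 2.40 μM / 1.4914 × 10^5 = 1.609 × 10^-5 μM = 0.0161 nM

0.0161 nM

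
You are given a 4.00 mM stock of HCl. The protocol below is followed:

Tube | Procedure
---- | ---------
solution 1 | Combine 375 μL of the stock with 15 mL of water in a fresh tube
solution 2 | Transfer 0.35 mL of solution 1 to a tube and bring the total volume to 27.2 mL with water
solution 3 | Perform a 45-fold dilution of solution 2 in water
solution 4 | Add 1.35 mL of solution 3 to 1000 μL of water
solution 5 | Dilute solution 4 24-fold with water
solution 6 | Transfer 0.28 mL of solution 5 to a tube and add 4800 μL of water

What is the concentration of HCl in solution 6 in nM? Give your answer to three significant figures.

0.0368 nM

Step 1: 375 μL + 15 mL = 15375 μL total → factor 15375/375 = 41
Step 2: 0.35 mL brought to 27.2 mL → factor 27.2/0.35 = 77.714
Step 3: 45-fold → factor 45
Step 4: 1.35 mL + 1000 μL = 2.35 mL total → factor 2.35/1.35 = 1.7407
Step 5: 24-fold → factor 24
Step 6: 0.28 mL + 4800 μL = 5.08 mL total → factor 5.08/0.28 = 18.143
Overall dilution factor = 41 × 77.714 × 45 × 1.7407 × 24 × 18.143 = 1.0868 × 10^8
Final = 4.00 mM / 1.0868 × 10^8 = 3.681 × 10^-8 mM = 0.0368 nM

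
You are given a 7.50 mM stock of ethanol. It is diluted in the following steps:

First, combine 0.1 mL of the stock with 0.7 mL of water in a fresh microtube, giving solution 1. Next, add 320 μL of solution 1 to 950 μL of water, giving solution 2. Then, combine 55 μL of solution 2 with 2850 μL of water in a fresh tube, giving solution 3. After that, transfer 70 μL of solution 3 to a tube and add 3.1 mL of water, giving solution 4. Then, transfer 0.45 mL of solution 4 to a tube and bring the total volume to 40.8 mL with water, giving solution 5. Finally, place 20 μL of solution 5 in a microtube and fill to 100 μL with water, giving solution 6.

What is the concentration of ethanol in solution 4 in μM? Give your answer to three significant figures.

Step 1: 0.1 mL + 0.7 mL = 0.8 mL total → factor 0.8/0.1 = 8
Step 2: 320 μL + 950 μL = 1270 μL total → factor 1270/320 = 3.9688
Step 3: 55 μL + 2850 μL = 2905 μL total → factor 2905/55 = 52.818
Step 4: 70 μL + 3.1 mL = 3170 μL total → factor 3170/70 = 45.286
Dilution factor through solution 4 = 8 × 3.9688 × 52.818 × 45.286 = 75943
[solution 4] = 7.50 mM / 75943 = 9.876 × 10^-5 mM = 0.0988 μM

0.0988 μM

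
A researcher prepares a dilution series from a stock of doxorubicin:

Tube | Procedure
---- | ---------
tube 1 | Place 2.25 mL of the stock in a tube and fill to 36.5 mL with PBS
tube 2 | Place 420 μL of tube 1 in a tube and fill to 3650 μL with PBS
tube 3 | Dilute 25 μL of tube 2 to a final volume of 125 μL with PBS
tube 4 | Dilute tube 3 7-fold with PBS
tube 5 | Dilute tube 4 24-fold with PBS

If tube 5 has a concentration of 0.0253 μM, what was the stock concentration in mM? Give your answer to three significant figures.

3.00 mM

Step 1: 2.25 mL brought to 36.5 mL → factor 36.5/2.25 = 16.222
Step 2: 420 μL brought to 3650 μL → factor 3650/420 = 8.6905
Step 3: 25 μL brought to 125 μL → factor 125/25 = 5
Step 4: 7-fold → factor 7
Step 5: 24-fold → factor 24
Overall dilution factor = 16.222 × 8.6905 × 5 × 7 × 24 = 1.1842 × 10^5
Stock = 0.0253 μM × 1.1842 × 10^5 = 2996 μM = 3.00 mM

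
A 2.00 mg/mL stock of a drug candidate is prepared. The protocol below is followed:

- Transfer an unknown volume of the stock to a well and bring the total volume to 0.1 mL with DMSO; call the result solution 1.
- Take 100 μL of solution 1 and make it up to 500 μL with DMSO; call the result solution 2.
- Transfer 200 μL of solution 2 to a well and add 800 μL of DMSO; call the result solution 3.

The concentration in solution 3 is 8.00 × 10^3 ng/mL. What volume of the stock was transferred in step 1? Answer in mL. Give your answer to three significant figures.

Step 1: v brought to 0.1 mL → factor = 0.1 mL/v
Step 2: 100 μL brought to 500 μL → factor 500/100 = 5
Step 3: 200 μL + 800 μL = 1000 μL total → factor 1000/200 = 5
Product of known-step factors = 25
Overall factor = 2.00 mg/mL / (8.00 × 10^3 ng/mL) = 250
Step-1 factor = 250 / 25 = 10
v = 0.1 mL / 10 = 0.0100 mL

0.0100 mL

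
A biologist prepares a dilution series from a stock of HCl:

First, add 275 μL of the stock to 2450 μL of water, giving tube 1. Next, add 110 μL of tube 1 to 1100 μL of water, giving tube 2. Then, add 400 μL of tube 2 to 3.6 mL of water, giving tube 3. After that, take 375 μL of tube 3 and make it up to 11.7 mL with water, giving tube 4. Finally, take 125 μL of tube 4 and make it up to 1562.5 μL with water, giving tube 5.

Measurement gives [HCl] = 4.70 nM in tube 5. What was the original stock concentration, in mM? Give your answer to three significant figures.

Step 1: 275 μL + 2450 μL = 2725 μL total → factor 2725/275 = 9.9091
Step 2: 110 μL + 1100 μL = 1210 μL total → factor 1210/110 = 11
Step 3: 400 μL + 3.6 mL = 4000 μL total → factor 4000/400 = 10
Step 4: 375 μL brought to 11.7 mL → factor 11700/375 = 31.2
Step 5: 125 μL brought to 1562.5 μL → factor 1562.5/125 = 12.5
Overall dilution factor = 9.9091 × 11 × 10 × 31.2 × 12.5 = 4.251 × 10^5
Stock = 4.70 nM × 4.251 × 10^5 = 1.998 × 10^6 nM = 2.00 mM

2.00 mM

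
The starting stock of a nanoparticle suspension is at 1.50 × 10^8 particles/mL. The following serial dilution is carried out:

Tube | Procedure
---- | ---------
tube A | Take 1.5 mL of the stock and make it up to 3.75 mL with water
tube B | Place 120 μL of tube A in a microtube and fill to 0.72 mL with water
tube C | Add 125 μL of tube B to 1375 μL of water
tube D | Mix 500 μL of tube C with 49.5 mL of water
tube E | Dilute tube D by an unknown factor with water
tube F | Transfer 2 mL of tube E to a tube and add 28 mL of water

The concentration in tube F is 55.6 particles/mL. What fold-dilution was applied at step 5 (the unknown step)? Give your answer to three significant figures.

Step 1: 1.5 mL brought to 3.75 mL → factor 3.75/1.5 = 2.5
Step 2: 120 μL brought to 0.72 mL → factor 720/120 = 6
Step 3: 125 μL + 1375 μL = 1500 μL total → factor 1500/125 = 12
Step 4: 500 μL + 49.5 mL = 50000 μL total → factor 50000/500 = 100
Step 5: unknown factor x
Step 6: 2 mL + 28 mL = 30 mL total → factor 30/2 = 15
Product of known-step factors = 2.7 × 10^5
Overall factor = 1.50 × 10^8 particles/mL / (55.6 particles/mL) = 2.6978 × 10^6
x = 2.6978 × 10^6 / 2.7 × 10^5 = 9.99

9.99-fold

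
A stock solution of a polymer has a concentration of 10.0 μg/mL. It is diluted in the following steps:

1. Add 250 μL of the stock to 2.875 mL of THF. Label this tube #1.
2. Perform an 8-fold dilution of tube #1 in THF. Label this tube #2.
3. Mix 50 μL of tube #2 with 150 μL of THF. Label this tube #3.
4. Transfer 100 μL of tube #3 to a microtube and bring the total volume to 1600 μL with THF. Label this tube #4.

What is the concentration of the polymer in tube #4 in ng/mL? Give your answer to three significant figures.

Step 1: 250 μL + 2.875 mL = 3125 μL total → factor 3125/250 = 12.5
Step 2: 8-fold → factor 8
Step 3: 50 μL + 150 μL = 200 μL total → factor 200/50 = 4
Step 4: 100 μL brought to 1600 μL → factor 1600/100 = 16
Overall dilution factor = 12.5 × 8 × 4 × 16 = 6400
Final = 10.0 μg/mL / 6400 = 0.001563 μg/mL = 1.56 ng/mL

1.56 ng/mL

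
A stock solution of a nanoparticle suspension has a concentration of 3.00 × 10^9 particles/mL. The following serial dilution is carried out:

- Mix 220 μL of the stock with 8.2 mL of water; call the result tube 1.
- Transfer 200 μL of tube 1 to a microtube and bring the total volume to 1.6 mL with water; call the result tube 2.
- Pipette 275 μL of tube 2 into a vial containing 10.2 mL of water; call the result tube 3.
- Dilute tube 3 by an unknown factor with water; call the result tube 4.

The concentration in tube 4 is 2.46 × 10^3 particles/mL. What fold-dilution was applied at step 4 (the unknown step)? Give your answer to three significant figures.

Step 1: 220 μL + 8.2 mL = 8420 μL total → factor 8420/220 = 38.273
Step 2: 200 μL brought to 1.6 mL → factor 1600/200 = 8
Step 3: 275 μL + 10.2 mL = 10475 μL total → factor 10475/275 = 38.091
Step 4: unknown factor x
Product of known-step factors = 11663
Overall factor = 3.00 × 10^9 particles/mL / (2.46 × 10^3 particles/mL) = 1.2195 × 10^6
x = 1.2195 × 10^6 / 11663 = 105

105-fold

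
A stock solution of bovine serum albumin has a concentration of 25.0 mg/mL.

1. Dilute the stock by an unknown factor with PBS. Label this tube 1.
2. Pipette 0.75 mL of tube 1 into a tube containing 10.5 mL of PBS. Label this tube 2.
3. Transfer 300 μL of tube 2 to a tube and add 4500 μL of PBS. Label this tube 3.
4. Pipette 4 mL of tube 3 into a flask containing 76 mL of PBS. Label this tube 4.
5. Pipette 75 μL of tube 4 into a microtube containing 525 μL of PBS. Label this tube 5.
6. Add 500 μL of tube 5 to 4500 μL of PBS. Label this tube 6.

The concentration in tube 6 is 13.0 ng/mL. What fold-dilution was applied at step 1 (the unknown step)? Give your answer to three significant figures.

Step 1: unknown factor x
Step 2: 0.75 mL + 10.5 mL = 11.25 mL total → factor 11.25/0.75 = 15
Step 3: 300 μL + 4500 μL = 4800 μL total → factor 4800/300 = 16
Step 4: 4 mL + 76 mL = 80 mL total → factor 80/4 = 20
Step 5: 75 μL + 525 μL = 600 μL total → factor 600/75 = 8
Step 6: 500 μL + 4500 μL = 5000 μL total → factor 5000/500 = 10
Product of known-step factors = 3.84 × 10^5
Overall factor = 25.0 mg/mL / (13.0 ng/mL) = 1.9231 × 10^6
x = 1.9231 × 10^6 / 3.84 × 10^5 = 5.01

5.01-fold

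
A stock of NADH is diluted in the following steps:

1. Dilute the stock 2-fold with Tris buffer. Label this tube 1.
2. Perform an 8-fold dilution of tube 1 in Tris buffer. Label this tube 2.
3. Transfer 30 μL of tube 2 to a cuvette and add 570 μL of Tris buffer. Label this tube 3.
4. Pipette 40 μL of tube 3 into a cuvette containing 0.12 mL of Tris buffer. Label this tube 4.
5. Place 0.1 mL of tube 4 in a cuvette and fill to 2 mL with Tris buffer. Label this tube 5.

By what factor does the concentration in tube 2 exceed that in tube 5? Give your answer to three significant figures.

1.60 × 10^3

Step 1: 2-fold → factor 2
Step 2: 8-fold → factor 8
Step 3: 30 μL + 570 μL = 600 μL total → factor 600/30 = 20
Step 4: 40 μL + 0.12 mL = 160 μL total → factor 160/40 = 4
Step 5: 0.1 mL brought to 2 mL → factor 2/0.1 = 20
Dilution factor to tube 2 = 16; to tube 5 = 25600
[tube 2]/[tube 5] = (factor to tube 5)/(factor to tube 2) = 25600/16 = 1.60 × 10^3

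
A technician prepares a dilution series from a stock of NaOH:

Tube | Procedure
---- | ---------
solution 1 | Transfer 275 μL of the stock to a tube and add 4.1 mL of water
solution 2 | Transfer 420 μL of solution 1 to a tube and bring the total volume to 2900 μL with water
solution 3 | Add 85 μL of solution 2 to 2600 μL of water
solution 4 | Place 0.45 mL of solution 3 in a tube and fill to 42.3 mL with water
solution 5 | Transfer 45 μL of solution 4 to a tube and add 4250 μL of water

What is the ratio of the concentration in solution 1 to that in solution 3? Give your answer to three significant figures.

218

Step 1: 275 μL + 4.1 mL = 4375 μL total → factor 4375/275 = 15.909
Step 2: 420 μL brought to 2900 μL → factor 2900/420 = 6.9048
Step 3: 85 μL + 2600 μL = 2685 μL total → factor 2685/85 = 31.588
Dilution factor to solution 1 = 15.909; to solution 3 = 3469.9
[solution 1]/[solution 3] = (factor to solution 3)/(factor to solution 1) = 3469.9/15.909 = 218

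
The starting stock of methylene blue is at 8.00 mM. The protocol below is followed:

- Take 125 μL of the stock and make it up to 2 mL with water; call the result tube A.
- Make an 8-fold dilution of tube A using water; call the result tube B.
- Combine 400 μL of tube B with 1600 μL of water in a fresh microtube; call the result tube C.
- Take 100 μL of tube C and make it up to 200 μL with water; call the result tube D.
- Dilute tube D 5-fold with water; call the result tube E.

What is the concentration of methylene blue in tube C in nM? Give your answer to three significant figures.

Step 1: 125 μL brought to 2 mL → factor 2000/125 = 16
Step 2: 8-fold → factor 8
Step 3: 400 μL + 1600 μL = 2000 μL total → factor 2000/400 = 5
Dilution factor through tube C = 16 × 8 × 5 = 640
[tube C] = 8.00 mM / 640 = 0.01250 mM = 1.25 × 10^4 nM

1.25 × 10^4 nM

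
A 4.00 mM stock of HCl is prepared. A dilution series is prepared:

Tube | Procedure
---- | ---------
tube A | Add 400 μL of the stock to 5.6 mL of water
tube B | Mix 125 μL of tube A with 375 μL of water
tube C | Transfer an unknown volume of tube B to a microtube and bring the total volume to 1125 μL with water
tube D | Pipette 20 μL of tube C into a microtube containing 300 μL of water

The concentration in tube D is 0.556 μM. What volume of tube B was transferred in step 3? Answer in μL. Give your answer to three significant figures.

Step 1: 400 μL + 5.6 mL = 6000 μL total → factor 6000/400 = 15
Step 2: 125 μL + 375 μL = 500 μL total → factor 500/125 = 4
Step 3: v brought to 1125 μL → factor = 1125 μL/v
Step 4: 20 μL + 300 μL = 320 μL total → factor 320/20 = 16
Product of known-step factors = 960
Overall factor = 4.00 mM / (0.556 μM) = 7194.2
Step-3 factor = 7194.2 / 960 = 7.494
v = 1125 μL / 7.494 = 150 μL

150 μL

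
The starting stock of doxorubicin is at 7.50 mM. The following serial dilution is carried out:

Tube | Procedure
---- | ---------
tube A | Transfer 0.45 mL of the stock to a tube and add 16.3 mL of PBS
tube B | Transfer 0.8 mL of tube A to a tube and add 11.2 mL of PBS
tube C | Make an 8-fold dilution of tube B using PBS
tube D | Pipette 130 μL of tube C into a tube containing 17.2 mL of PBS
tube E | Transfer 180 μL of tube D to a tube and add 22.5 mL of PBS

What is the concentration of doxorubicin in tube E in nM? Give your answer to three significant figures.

0.100 nM

Step 1: 0.45 mL + 16.3 mL = 16.75 mL total → factor 16.75/0.45 = 37.222
Step 2: 0.8 mL + 11.2 mL = 12 mL total → factor 12/0.8 = 15
Step 3: 8-fold → factor 8
Step 4: 130 μL + 17.2 mL = 17330 μL total → factor 17330/130 = 133.31
Step 5: 180 μL + 22.5 mL = 22680 μL total → factor 22680/180 = 126
Overall dilution factor = 37.222 × 15 × 8 × 133.31 × 126 = 7.5026 × 10^7
Final = 7.50 mM / 7.5026 × 10^7 = 9.997 × 10^-8 mM = 0.100 nM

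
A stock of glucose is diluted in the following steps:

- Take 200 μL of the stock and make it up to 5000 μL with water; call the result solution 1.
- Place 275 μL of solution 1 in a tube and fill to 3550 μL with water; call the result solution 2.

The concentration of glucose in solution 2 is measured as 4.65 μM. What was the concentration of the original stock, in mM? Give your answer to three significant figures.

1.50 mM

Step 1: 200 μL brought to 5000 μL → factor 5000/200 = 25
Step 2: 275 μL brought to 3550 μL → factor 3550/275 = 12.909
Overall dilution factor = 25 × 12.909 = 322.73
Stock = 4.65 μM × 322.73 = 1501 μM = 1.50 mM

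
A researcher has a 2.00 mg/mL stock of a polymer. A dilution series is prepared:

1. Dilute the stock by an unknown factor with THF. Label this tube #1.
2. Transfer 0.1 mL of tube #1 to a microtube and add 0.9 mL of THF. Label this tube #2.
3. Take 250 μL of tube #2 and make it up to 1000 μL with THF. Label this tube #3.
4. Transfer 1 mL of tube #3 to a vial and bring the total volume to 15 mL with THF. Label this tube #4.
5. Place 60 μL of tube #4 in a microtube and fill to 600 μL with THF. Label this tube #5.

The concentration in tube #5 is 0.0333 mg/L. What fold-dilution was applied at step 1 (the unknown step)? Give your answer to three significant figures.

10.0-fold

Step 1: unknown factor x
Step 2: 0.1 mL + 0.9 mL = 1 mL total → factor 1/0.1 = 10
Step 3: 250 μL brought to 1000 μL → factor 1000/250 = 4
Step 4: 1 mL brought to 15 mL → factor 15/1 = 15
Step 5: 60 μL brought to 600 μL → factor 600/60 = 10
Product of known-step factors = 6000
Overall factor = 2.00 mg/mL / (0.0333 mg/L) = 60060
x = 60060 / 6000 = 10.0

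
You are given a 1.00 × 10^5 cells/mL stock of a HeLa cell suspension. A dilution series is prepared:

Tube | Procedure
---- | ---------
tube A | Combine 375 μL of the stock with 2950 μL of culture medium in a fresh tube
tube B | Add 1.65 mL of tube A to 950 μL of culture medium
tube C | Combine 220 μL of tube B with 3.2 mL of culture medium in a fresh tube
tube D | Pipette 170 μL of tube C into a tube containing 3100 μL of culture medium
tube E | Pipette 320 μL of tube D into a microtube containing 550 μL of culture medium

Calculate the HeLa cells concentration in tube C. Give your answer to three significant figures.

Step 1: 375 μL + 2950 μL = 3325 μL total → factor 3325/375 = 8.8667
Step 2: 1.65 mL + 950 μL = 2.6 mL total → factor 2.6/1.65 = 1.5758
Step 3: 220 μL + 3.2 mL = 3420 μL total → factor 3420/220 = 15.545
Dilution factor through tube C = 8.8667 × 1.5758 × 15.545 = 217.2
[tube C] = 1.00 × 10^5 cells/mL / 217.2 = 460 cells/mL

460 cells/mL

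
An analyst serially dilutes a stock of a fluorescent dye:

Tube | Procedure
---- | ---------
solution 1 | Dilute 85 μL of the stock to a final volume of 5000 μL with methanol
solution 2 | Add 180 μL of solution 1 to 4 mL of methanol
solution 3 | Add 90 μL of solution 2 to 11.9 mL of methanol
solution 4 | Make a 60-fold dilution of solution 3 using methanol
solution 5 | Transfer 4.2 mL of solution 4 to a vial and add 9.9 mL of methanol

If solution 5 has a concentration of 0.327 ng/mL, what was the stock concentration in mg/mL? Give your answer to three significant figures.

12.0 mg/mL

Step 1: 85 μL brought to 5000 μL → factor 5000/85 = 58.824
Step 2: 180 μL + 4 mL = 4180 μL total → factor 4180/180 = 23.222
Step 3: 90 μL + 11.9 mL = 11990 μL total → factor 11990/90 = 133.22
Step 4: 60-fold → factor 60
Step 5: 4.2 mL + 9.9 mL = 14.1 mL total → factor 14.1/4.2 = 3.3571
Overall dilution factor = 58.824 × 23.222 × 133.22 × 60 × 3.3571 = 3.6657 × 10^7
Stock = 0.327 ng/mL × 3.6657 × 10^7 = 1.199 × 10^7 ng/mL = 12.0 mg/mL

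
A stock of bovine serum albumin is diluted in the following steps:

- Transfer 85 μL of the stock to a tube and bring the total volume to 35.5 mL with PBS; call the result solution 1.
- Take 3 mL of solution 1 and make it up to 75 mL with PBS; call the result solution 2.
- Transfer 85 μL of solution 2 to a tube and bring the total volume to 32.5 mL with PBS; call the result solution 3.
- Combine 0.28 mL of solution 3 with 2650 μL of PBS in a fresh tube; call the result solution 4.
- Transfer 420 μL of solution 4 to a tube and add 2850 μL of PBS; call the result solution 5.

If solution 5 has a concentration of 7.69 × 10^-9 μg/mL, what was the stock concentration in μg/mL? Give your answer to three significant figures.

Step 1: 85 μL brought to 35.5 mL → factor 35500/85 = 417.65
Step 2: 3 mL brought to 75 mL → factor 75/3 = 25
Step 3: 85 μL brought to 32.5 mL → factor 32500/85 = 382.35
Step 4: 0.28 mL + 2650 μL = 2.93 mL total → factor 2.93/0.28 = 10.464
Step 5: 420 μL + 2850 μL = 3270 μL total → factor 3270/420 = 7.7857
Overall dilution factor = 417.65 × 25 × 382.35 × 10.464 × 7.7857 = 3.2525 × 10^8
Stock = 7.69 × 10^-9 μg/mL × 3.2525 × 10^8 = 2.50 μg/mL

2.50 μg/mL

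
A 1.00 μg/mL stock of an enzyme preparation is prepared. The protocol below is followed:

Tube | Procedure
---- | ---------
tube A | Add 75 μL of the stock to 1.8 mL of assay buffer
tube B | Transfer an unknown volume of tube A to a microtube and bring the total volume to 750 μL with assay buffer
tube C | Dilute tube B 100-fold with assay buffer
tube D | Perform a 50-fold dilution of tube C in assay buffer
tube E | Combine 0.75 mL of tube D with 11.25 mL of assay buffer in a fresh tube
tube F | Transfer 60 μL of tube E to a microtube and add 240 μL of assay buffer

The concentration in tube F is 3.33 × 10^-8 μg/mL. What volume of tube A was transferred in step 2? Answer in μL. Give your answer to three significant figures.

Step 1: 75 μL + 1.8 mL = 1875 μL total → factor 1875/75 = 25
Step 2: v brought to 750 μL → factor = 750 μL/v
Step 3: 100-fold → factor 100
Step 4: 50-fold → factor 50
Step 5: 0.75 mL + 11.25 mL = 12 mL total → factor 12/0.75 = 16
Step 6: 60 μL + 240 μL = 300 μL total → factor 300/60 = 5
Product of known-step factors = 1 × 10^7
Overall factor = 1.00 μg/mL / (3.33 × 10^-8 μg/mL) = 3.003 × 10^7
Step-2 factor = 3.003 × 10^7 / 1 × 10^7 = 3.003
v = 750 μL / 3.003 = 250 μL

250 μL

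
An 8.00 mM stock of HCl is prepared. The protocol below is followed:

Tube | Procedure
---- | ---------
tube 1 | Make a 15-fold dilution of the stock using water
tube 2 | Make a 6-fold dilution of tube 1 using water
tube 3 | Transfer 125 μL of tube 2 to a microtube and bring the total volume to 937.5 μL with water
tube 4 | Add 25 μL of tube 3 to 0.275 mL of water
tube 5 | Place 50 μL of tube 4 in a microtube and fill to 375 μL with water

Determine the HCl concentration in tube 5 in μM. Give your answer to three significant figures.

Step 1: 15-fold → factor 15
Step 2: 6-fold → factor 6
Step 3: 125 μL brought to 937.5 μL → factor 937.5/125 = 7.5
Step 4: 25 μL + 0.275 mL = 300 μL total → factor 300/25 = 12
Step 5: 50 μL brought to 375 μL → factor 375/50 = 7.5
Overall dilution factor = 15 × 6 × 7.5 × 12 × 7.5 = 60750
Final = 8.00 mM / 60750 = 0.0001317 mM = 0.132 μM

0.132 μM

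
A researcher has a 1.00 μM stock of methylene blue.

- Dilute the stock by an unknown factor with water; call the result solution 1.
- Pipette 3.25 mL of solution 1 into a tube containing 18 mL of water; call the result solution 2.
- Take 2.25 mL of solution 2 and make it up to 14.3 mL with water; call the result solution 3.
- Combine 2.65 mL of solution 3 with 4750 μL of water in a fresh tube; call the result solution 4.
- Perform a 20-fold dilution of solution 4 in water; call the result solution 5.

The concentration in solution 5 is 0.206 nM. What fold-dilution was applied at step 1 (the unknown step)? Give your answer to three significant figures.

2.09-fold

Step 1: unknown factor x
Step 2: 3.25 mL + 18 mL = 21.25 mL total → factor 21.25/3.25 = 6.5385
Step 3: 2.25 mL brought to 14.3 mL → factor 14.3/2.25 = 6.3556
Step 4: 2.65 mL + 4750 μL = 7.4 mL total → factor 7.4/2.65 = 2.7925
Step 5: 20-fold → factor 20
Product of known-step factors = 2320.8
Overall factor = 1.00 μM / (0.206 nM) = 4854.4
x = 4854.4 / 2320.8 = 2.09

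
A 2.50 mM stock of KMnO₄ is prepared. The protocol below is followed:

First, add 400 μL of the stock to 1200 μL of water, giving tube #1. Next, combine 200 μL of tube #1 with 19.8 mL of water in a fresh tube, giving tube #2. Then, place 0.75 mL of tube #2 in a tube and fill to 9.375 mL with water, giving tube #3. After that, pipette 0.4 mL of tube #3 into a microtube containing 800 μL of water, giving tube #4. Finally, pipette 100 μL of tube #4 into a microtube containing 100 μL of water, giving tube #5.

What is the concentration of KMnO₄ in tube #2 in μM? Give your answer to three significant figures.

Step 1: 400 μL + 1200 μL = 1600 μL total → factor 1600/400 = 4
Step 2: 200 μL + 19.8 mL = 20000 μL total → factor 20000/200 = 100
Dilution factor through tube #2 = 4 × 100 = 400
[tube #2] = 2.50 mM / 400 = 0.006250 mM = 6.25 μM

6.25 μM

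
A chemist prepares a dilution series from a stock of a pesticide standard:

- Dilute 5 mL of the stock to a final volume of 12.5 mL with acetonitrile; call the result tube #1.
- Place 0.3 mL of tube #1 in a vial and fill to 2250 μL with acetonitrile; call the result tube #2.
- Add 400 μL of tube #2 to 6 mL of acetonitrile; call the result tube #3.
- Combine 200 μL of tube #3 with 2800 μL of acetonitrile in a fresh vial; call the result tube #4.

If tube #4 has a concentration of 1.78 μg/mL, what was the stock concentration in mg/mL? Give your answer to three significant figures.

Step 1: 5 mL brought to 12.5 mL → factor 12.5/5 = 2.5
Step 2: 0.3 mL brought to 2250 μL → factor 2.25/0.3 = 7.5
Step 3: 400 μL + 6 mL = 6400 μL total → factor 6400/400 = 16
Step 4: 200 μL + 2800 μL = 3000 μL total → factor 3000/200 = 15
Overall dilution factor = 2.5 × 7.5 × 16 × 15 = 4500
Stock = 1.78 μg/mL × 4500 = 8010 μg/mL = 8.01 mg/mL

8.01 mg/mL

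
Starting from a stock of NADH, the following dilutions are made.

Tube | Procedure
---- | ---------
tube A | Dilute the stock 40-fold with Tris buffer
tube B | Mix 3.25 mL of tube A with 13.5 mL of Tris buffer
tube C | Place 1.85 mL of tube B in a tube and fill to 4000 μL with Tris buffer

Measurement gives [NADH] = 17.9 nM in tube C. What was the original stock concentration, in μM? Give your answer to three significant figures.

7.98 μM

Step 1: 40-fold → factor 40
Step 2: 3.25 mL + 13.5 mL = 16.75 mL total → factor 16.75/3.25 = 5.1538
Step 3: 1.85 mL brought to 4000 μL → factor 4/1.85 = 2.1622
Overall dilution factor = 40 × 5.1538 × 2.1622 = 445.74
Stock = 17.9 nM × 445.74 = 7979 nM = 7.98 μM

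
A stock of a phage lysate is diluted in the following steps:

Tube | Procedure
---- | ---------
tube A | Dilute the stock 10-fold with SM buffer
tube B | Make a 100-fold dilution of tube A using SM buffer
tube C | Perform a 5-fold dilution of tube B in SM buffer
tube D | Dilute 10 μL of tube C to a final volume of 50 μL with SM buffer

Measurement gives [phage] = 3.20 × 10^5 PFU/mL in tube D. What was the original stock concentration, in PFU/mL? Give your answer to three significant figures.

8.00 × 10^9 PFU/mL

Step 1: 10-fold → factor 10
Step 2: 100-fold → factor 100
Step 3: 5-fold → factor 5
Step 4: 10 μL brought to 50 μL → factor 50/10 = 5
Overall dilution factor = 10 × 100 × 5 × 5 = 25000
Stock = 3.20 × 10^5 PFU/mL × 25000 = 8.00 × 10^9 PFU/mL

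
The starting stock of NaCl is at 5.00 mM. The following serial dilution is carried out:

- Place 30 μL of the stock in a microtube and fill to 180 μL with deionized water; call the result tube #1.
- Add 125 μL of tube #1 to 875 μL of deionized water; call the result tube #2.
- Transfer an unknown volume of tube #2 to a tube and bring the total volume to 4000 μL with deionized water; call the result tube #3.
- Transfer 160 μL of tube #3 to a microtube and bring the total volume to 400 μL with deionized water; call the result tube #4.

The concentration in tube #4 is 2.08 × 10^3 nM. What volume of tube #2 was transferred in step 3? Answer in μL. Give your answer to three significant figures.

200 μL

Step 1: 30 μL brought to 180 μL → factor 180/30 = 6
Step 2: 125 μL + 875 μL = 1000 μL total → factor 1000/125 = 8
Step 3: v brought to 4000 μL → factor = 4000 μL/v
Step 4: 160 μL brought to 400 μL → factor 400/160 = 2.5
Product of known-step factors = 120
Overall factor = 5.00 mM / (2.08 × 10^3 nM) = 2403.8
Step-3 factor = 2403.8 / 120 = 20.032
v = 4000 μL / 20.032 = 200 μL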